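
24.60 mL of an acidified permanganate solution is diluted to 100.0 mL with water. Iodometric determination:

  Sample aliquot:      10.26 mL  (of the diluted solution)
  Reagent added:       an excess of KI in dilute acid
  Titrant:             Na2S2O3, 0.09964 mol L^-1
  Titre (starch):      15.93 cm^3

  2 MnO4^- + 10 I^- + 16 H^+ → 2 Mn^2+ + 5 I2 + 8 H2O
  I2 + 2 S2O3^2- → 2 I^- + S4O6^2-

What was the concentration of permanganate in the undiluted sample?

0.1258 mol/L

n(S2O3^2-) = 0.01593 × 0.09964 = 1.587 × 10^-3 mol
n(I2) = n(S2O3^2-)/2 = 7.936 × 10^-4 mol
From the 2:5 ratio, n(MnO4^-) in the aliquot = 2/5 × 7.936 × 10^-4 = 3.175 × 10^-4 mol
[MnO4^-]_dilute = 3.175 × 10^-4 / 0.01026 = 0.03094 mol/L
[MnO4^-]_original = 0.03094 × 100.0/24.60 = 0.1258 mol/L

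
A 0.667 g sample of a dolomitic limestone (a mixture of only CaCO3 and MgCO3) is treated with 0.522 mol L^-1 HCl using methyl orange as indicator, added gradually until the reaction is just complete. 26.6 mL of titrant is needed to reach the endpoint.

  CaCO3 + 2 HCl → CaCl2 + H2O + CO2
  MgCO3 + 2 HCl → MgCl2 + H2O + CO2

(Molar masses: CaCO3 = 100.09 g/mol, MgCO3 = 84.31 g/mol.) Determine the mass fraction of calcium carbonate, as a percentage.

77.7 %

n(HCl) = 0.0266 × 0.522 = 0.0139 mol
Let x = n(CaCO3), y = n(MgCO3).
Titrant: 2x + 2y = 0.0139;  mass: 100.09x + 84.31y = 0.667
Solving, x = 5.18 × 10^-3 mol, y = 1.77 × 10^-3 mol
mass of CaCO3 = 5.18 × 10^-3 × 100.09 = 0.518 g
% CaCO3 = 0.518 / 0.667 × 100 = 77.7 %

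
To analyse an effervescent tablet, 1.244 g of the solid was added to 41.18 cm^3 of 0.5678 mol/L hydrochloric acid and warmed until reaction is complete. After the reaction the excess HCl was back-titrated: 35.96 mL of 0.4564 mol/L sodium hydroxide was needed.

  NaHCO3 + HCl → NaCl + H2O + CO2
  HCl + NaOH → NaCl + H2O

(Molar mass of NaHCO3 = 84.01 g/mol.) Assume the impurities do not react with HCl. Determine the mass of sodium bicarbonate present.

n(HCl) added = 0.04118 × 0.5678 = 0.02338 mol
n(NaOH) used in back-titration = 0.03596 × 0.4564 = 0.01641 mol
n(HCl) left over = 0.01641 mol (1:1 ratio)
n(HCl) consumed by analyte = 0.02338 − 0.01641 = 6.970 × 10^-3 mol
n(NaHCO3) = 6.970 × 10^-3 mol (1:1 ratio)
mass of NaHCO3 = 6.970 × 10^-3 × 84.01 = 0.5855 g

0.5855 g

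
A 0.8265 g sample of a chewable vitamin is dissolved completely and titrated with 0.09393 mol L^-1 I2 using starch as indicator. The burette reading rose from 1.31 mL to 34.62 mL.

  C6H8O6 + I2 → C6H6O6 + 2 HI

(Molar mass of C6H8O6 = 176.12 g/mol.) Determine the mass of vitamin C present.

n(I2) = 0.03331 L × 0.09393 mol/L = 3.129 × 10^-3 mol
n(C6H8O6) = 3.129 × 10^-3 mol (1:1 ratio)
mass of C6H8O6 = 3.129 × 10^-3 × 176.12 g/mol = 0.5510 g

0.5510 g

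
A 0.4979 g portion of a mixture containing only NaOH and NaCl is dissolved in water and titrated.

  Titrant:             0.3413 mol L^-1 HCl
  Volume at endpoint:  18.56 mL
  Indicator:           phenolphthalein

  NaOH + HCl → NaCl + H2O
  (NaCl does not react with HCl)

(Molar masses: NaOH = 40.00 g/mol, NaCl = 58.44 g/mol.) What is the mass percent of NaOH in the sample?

n(HCl) = 0.01856 × 0.3413 = 6.335 × 10^-3 mol
Let x = n(NaOH), y = n(NaCl).
Titrant: 1x = 6.335 × 10^-3;  mass: 40.00x + 58.44y = 0.4979
Solving, x = 6.335 × 10^-3 mol, y = 4.184 × 10^-3 mol
mass of NaOH = 6.335 × 10^-3 × 40.00 = 0.2534 g
% NaOH = 0.2534 / 0.4979 × 100 = 50.89 %

50.89 %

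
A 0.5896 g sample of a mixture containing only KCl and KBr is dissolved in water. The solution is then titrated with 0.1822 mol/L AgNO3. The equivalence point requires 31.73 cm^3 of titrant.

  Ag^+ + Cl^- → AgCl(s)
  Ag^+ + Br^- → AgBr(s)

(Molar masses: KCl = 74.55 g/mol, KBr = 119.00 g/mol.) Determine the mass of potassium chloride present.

0.1650 g

n(AgNO3) = 0.03173 × 0.1822 = 5.781 × 10^-3 mol
Let x = n(KCl), y = n(KBr).
Titrant: 1x + 1y = 5.781 × 10^-3;  mass: 74.55x + 119.00y = 0.5896
Solving, x = 2.213 × 10^-3 mol, y = 3.568 × 10^-3 mol
mass of KCl = 2.213 × 10^-3 × 74.55 = 0.1650 g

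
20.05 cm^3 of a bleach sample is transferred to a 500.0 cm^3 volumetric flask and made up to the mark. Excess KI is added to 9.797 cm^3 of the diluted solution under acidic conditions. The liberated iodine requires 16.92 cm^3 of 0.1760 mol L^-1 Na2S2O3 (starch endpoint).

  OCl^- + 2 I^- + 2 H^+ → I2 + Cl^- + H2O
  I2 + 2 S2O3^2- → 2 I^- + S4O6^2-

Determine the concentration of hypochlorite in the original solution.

n(S2O3^2-) = 0.01692 × 0.1760 = 2.978 × 10^-3 mol
n(I2) = n(S2O3^2-)/2 = 1.489 × 10^-3 mol
n(OCl^-) in the aliquot = 1.489 × 10^-3 mol (1:1 ratio)
[OCl^-]_dilute = 1.489 × 10^-3 / 0.009797 = 0.1520 mol/L
[OCl^-]_original = 0.1520 × 500.0/20.05 = 3.790 mol/L

3.790 mol/L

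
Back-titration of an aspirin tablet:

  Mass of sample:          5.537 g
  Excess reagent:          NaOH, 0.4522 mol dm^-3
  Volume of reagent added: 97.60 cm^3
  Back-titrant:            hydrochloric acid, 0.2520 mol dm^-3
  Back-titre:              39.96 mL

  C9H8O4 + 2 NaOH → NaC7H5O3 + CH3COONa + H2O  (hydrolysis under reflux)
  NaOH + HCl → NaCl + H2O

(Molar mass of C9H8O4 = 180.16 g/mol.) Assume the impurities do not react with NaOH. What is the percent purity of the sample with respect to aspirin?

55.42 %

n(NaOH) added = 0.09760 × 0.4522 = 0.04413 mol
n(HCl) used in back-titration = 0.03996 × 0.2520 = 0.01007 mol
n(NaOH) left over = 0.01007 mol (1:1 ratio)
n(NaOH) consumed by analyte = 0.04413 − 0.01007 = 0.03406 mol
From the 1:2 ratio, n(C9H8O4) = 1/2 × 0.03406 = 0.01703 mol
mass of C9H8O4 = 0.01703 × 180.16 = 3.069 g
% C9H8O4 = 3.069 / 5.537 × 100 = 55.42 %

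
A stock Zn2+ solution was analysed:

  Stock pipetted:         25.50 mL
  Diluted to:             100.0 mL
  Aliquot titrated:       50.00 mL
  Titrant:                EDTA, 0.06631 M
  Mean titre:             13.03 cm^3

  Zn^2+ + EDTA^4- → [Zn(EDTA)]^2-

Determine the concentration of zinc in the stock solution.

n(EDTA) = 0.01303 × 0.06631 = 8.640 × 10^-4 mol
n(Zn2+) in the aliquot = 8.640 × 10^-4 mol (1:1 ratio)
[Zn2+]_dilute = 8.640 × 10^-4 / 0.05000 = 0.01728 mol/L
Dilution factor = 100.0 / 25.50 = 3.922
[Zn2+]_stock = 0.01728 × 3.922 = 0.06777 mol/L

0.06777 M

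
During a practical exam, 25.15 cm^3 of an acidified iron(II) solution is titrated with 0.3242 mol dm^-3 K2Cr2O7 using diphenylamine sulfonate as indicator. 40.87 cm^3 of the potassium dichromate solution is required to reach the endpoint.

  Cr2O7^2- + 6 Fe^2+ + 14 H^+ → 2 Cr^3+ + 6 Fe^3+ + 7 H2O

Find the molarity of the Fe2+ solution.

n(K2Cr2O7) = 0.04087 L × 0.3242 mol/L = 0.01325 mol
From the 6:1 mole ratio, n(Fe2+) = 6/1 × 0.01325 = 0.07950 mol
[Fe2+] = 0.07950 mol / 0.02515 L = 3.161 mol/L

3.161 mol/L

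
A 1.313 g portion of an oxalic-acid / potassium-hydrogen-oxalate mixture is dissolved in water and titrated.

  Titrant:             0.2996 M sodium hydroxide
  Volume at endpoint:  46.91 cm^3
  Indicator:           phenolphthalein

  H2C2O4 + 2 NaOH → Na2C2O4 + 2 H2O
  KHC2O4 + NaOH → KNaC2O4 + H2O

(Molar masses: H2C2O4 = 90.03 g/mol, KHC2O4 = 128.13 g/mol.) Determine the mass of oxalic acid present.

n(NaOH) = 0.04691 × 0.2996 = 0.01405 mol
Let x = n(H2C2O4), y = n(KHC2O4).
Titrant: 2x + 1y = 0.01405;  mass: 90.03x + 128.13y = 1.313
Solving, x = 2.934 × 10^-3 mol, y = 8.186 × 10^-3 mol
mass of H2C2O4 = 2.934 × 10^-3 × 90.03 = 0.2642 g

0.2642 g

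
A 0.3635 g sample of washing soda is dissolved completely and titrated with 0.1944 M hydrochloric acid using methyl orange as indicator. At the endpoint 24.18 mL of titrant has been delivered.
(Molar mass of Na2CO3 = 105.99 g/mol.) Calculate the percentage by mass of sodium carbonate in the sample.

68.53 %

Na2CO3 + 2 HCl → 2 NaCl + H2O + CO2
n(HCl) = 0.02418 L × 0.1944 mol/L = 4.701 × 10^-3 mol
From the 1:2 ratio, n(Na2CO3) = 1/2 × 4.701 × 10^-3 = 2.350 × 10^-3 mol
mass of Na2CO3 = 2.350 × 10^-3 × 105.99 g/mol = 0.2491 g
% Na2CO3 = 0.2491 / 0.3635 × 100 = 68.53 %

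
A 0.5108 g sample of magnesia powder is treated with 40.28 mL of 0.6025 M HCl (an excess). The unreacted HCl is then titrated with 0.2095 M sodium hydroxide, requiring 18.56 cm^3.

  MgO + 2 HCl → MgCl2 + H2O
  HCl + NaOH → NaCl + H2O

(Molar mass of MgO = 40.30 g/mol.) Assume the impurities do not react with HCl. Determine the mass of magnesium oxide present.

0.4107 g

n(HCl) added = 0.04028 × 0.6025 = 0.02427 mol
n(NaOH) used in back-titration = 0.01856 × 0.2095 = 3.888 × 10^-3 mol
n(HCl) left over = 3.888 × 10^-3 mol (1:1 ratio)
n(HCl) consumed by analyte = 0.02427 − 3.888 × 10^-3 = 0.02038 mol
From the 1:2 ratio, n(MgO) = 1/2 × 0.02038 = 0.01019 mol
mass of MgO = 0.01019 × 40.30 = 0.4107 g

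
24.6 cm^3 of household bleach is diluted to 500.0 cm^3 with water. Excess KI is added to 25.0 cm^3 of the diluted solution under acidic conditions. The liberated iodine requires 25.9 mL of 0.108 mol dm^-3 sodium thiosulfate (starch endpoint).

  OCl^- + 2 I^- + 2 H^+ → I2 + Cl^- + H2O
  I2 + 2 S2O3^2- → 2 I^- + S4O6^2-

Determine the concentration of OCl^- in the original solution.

n(S2O3^2-) = 0.0259 × 0.108 = 2.80 × 10^-3 mol
n(I2) = n(S2O3^2-)/2 = 1.40 × 10^-3 mol
n(OCl^-) in the aliquot = 1.40 × 10^-3 mol (1:1 ratio)
[OCl^-]_dilute = 1.40 × 10^-3 / 0.0250 = 0.0559 mol/L
[OCl^-]_original = 0.0559 × 500.0/24.6 = 1.14 mol/L

1.14 mol/L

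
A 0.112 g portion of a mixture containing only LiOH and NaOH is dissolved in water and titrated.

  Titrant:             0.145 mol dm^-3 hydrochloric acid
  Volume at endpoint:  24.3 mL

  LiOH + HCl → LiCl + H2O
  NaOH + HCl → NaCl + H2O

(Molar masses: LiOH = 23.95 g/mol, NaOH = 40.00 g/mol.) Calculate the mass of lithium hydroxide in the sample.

0.0432 g

n(HCl) = 0.0243 × 0.145 = 3.52 × 10^-3 mol
Let x = n(LiOH), y = n(NaOH).
Titrant: 1x + 1y = 3.52 × 10^-3;  mass: 23.95x + 40.00y = 0.112
Solving, x = 1.80 × 10^-3 mol, y = 1.72 × 10^-3 mol
mass of LiOH = 1.80 × 10^-3 × 23.95 = 0.0432 g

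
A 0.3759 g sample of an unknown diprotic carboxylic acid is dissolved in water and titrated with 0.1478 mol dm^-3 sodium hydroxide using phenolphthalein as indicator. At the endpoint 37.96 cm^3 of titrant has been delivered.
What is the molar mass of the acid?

134.0 g/mol

n(NaOH) = 0.03796 L × 0.1478 mol/L = 5.610 × 10^-3 mol
From the 1:2 ratio, n(H2A) = 1/2 × 5.610 × 10^-3 = 2.805 × 10^-3 mol
M = m / n = 0.3759 g / 2.805 × 10^-3 mol = 134.0 g/mol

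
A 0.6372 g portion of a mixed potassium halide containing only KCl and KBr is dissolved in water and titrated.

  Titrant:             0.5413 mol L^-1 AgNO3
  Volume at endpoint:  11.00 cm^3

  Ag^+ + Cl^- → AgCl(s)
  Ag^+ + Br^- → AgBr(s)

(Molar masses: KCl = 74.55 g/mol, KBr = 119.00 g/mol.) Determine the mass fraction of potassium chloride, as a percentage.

n(AgNO3) = 0.01100 × 0.5413 = 5.954 × 10^-3 mol
Let x = n(KCl), y = n(KBr).
Titrant: 1x + 1y = 5.954 × 10^-3;  mass: 74.55x + 119.00y = 0.6372
Solving, x = 1.605 × 10^-3 mol, y = 4.349 × 10^-3 mol
mass of KCl = 1.605 × 10^-3 × 74.55 = 0.1197 g
% KCl = 0.1197 / 0.6372 × 100 = 18.78 %

18.78 %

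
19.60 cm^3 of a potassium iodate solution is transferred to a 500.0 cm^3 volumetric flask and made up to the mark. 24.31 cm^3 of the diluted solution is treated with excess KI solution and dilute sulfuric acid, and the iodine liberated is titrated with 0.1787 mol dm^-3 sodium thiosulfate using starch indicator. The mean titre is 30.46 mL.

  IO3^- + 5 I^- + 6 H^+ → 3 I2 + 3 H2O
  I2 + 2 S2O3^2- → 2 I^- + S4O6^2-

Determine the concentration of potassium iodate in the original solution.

n(S2O3^2-) = 0.03046 × 0.1787 = 5.443 × 10^-3 mol
n(I2) = n(S2O3^2-)/2 = 2.722 × 10^-3 mol
From the 1:3 ratio, n(IO3^-) in the aliquot = 1/3 × 2.722 × 10^-3 = 9.072 × 10^-4 mol
[IO3^-]_dilute = 9.072 × 10^-4 / 0.02431 = 0.03732 mol/L
[IO3^-]_original = 0.03732 × 500.0/19.60 = 0.9520 mol/L

0.9520 mol/L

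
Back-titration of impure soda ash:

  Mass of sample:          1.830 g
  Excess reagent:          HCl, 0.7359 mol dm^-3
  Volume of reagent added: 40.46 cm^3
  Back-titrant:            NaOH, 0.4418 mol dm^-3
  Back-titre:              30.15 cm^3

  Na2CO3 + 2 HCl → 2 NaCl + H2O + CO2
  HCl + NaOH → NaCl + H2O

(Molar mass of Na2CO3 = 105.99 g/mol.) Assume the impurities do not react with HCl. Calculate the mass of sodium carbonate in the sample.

0.8720 g

n(HCl) added = 0.04046 × 0.7359 = 0.02977 mol
n(NaOH) used in back-titration = 0.03015 × 0.4418 = 0.01332 mol
n(HCl) left over = 0.01332 mol (1:1 ratio)
n(HCl) consumed by analyte = 0.02977 − 0.01332 = 0.01645 mol
From the 1:2 ratio, n(Na2CO3) = 1/2 × 0.01645 = 8.227 × 10^-3 mol
mass of Na2CO3 = 8.227 × 10^-3 × 105.99 = 0.8720 g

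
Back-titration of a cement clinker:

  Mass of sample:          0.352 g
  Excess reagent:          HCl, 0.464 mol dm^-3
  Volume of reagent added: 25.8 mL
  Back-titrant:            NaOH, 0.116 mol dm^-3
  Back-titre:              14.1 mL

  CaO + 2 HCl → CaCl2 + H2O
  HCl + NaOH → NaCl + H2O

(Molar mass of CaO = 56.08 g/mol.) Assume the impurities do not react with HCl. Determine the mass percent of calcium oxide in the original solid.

82.3 %

n(HCl) added = 0.0258 × 0.464 = 0.0120 mol
n(NaOH) used in back-titration = 0.0141 × 0.116 = 1.64 × 10^-3 mol
n(HCl) left over = 1.64 × 10^-3 mol (1:1 ratio)
n(HCl) consumed by analyte = 0.0120 − 1.64 × 10^-3 = 0.0103 mol
From the 1:2 ratio, n(CaO) = 1/2 × 0.0103 = 5.17 × 10^-3 mol
mass of CaO = 5.17 × 10^-3 × 56.08 = 0.290 g
% CaO = 0.290 / 0.352 × 100 = 82.3 %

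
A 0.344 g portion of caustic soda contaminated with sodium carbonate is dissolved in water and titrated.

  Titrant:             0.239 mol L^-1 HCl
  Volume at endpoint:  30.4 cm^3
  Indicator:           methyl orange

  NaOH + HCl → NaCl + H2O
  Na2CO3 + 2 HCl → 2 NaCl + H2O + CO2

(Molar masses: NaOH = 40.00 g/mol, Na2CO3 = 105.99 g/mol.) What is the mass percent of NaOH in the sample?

n(HCl) = 0.0304 × 0.239 = 7.27 × 10^-3 mol
Let x = n(NaOH), y = n(Na2CO3).
Titrant: 1x + 2y = 7.27 × 10^-3;  mass: 40.00x + 105.99y = 0.344
Solving, x = 3.16 × 10^-3 mol, y = 2.05 × 10^-3 mol
mass of NaOH = 3.16 × 10^-3 × 40.00 = 0.126 g
% NaOH = 0.126 / 0.344 × 100 = 36.7 %

36.7 %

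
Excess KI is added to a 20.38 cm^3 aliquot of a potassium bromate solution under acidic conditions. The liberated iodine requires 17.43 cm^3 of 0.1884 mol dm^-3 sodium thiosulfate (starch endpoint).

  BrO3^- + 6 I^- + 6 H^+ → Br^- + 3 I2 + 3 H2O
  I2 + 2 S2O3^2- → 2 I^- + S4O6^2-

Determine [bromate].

n(S2O3^2-) = 0.01743 × 0.1884 = 3.284 × 10^-3 mol
n(I2) = n(S2O3^2-)/2 = 1.642 × 10^-3 mol
From the 1:3 ratio, n(BrO3^-) in the aliquot = 1/3 × 1.642 × 10^-3 = 5.473 × 10^-4 mol
[BrO3^-] = 5.473 × 10^-4 / 0.02038 = 0.02685 mol/L

0.02685 mol/L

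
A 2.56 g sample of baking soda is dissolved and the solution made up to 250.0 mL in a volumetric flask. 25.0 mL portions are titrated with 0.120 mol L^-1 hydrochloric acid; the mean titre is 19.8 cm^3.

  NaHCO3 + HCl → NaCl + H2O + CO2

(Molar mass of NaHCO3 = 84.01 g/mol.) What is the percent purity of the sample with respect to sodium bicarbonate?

78.0 %

n(HCl) per titration = 0.0198 × 0.120 = 2.38 × 10^-3 mol
n(NaHCO3) in each aliquot = 2.38 × 10^-3 mol (1:1 ratio)
n(NaHCO3) in the whole flask = 2.38 × 10^-3 × 250.0/25.0 = 0.0238 mol
mass of NaHCO3 = 0.0238 × 84.01 = 2.00 g
% NaHCO3 = 2.00 / 2.56 × 100 = 78.0 %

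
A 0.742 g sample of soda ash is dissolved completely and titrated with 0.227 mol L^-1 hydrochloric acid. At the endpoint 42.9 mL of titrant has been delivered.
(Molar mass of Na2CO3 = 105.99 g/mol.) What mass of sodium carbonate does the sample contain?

0.516 g

Na2CO3 + 2 HCl → 2 NaCl + H2O + CO2
n(HCl) = 0.0429 L × 0.227 mol/L = 9.74 × 10^-3 mol
From the 1:2 ratio, n(Na2CO3) = 1/2 × 9.74 × 10^-3 = 4.87 × 10^-3 mol
mass of Na2CO3 = 4.87 × 10^-3 × 105.99 g/mol = 0.516 g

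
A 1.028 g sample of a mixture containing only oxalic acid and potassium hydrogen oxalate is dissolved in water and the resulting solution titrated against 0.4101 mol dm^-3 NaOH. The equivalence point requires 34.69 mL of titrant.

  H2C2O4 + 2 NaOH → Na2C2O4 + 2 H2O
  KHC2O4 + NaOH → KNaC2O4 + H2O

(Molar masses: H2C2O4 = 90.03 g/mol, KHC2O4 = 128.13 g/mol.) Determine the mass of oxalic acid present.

0.4305 g

n(NaOH) = 0.03469 × 0.4101 = 0.01423 mol
Let x = n(H2C2O4), y = n(KHC2O4).
Titrant: 2x + 1y = 0.01423;  mass: 90.03x + 128.13y = 1.028
Solving, x = 4.781 × 10^-3 mol, y = 4.663 × 10^-3 mol
mass of H2C2O4 = 4.781 × 10^-3 × 90.03 = 0.4305 g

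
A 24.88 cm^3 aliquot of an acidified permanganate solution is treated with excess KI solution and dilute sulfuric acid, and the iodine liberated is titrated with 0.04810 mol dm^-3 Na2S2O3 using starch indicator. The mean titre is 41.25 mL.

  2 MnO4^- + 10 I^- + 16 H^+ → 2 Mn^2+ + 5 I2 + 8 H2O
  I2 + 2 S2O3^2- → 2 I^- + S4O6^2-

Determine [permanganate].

0.01595 mol/L

n(S2O3^2-) = 0.04125 × 0.04810 = 1.984 × 10^-3 mol
n(I2) = n(S2O3^2-)/2 = 9.921 × 10^-4 mol
From the 2:5 ratio, n(MnO4^-) in the aliquot = 2/5 × 9.921 × 10^-4 = 3.968 × 10^-4 mol
[MnO4^-] = 3.968 × 10^-4 / 0.02488 = 0.01595 mol/L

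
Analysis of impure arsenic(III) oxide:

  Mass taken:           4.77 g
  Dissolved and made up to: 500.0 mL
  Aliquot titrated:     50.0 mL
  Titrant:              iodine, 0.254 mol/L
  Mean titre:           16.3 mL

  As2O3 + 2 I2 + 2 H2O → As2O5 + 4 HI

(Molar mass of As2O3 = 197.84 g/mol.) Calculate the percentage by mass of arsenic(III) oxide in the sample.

85.9 %

n(I2) per titration = 0.0163 × 0.254 = 4.14 × 10^-3 mol
From the 1:2 ratio, n(As2O3) in each aliquot = 1/2 × 4.14 × 10^-3 = 2.07 × 10^-3 mol
n(As2O3) in the whole flask = 2.07 × 10^-3 × 500.0/50.0 = 0.0207 mol
mass of As2O3 = 0.0207 × 197.84 = 4.10 g
% As2O3 = 4.10 / 4.77 × 100 = 85.9 %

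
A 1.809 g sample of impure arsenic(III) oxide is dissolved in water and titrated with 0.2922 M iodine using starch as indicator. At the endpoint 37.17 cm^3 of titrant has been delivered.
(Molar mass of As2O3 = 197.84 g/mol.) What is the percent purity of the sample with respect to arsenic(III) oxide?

59.39 %

As2O3 + 2 I2 + 2 H2O → As2O5 + 4 HI
n(I2) = 0.03717 L × 0.2922 mol/L = 0.01086 mol
From the 1:2 ratio, n(As2O3) = 1/2 × 0.01086 = 5.431 × 10^-3 mol
mass of As2O3 = 5.431 × 10^-3 × 197.84 g/mol = 1.074 g
% As2O3 = 1.074 / 1.809 × 100 = 59.39 %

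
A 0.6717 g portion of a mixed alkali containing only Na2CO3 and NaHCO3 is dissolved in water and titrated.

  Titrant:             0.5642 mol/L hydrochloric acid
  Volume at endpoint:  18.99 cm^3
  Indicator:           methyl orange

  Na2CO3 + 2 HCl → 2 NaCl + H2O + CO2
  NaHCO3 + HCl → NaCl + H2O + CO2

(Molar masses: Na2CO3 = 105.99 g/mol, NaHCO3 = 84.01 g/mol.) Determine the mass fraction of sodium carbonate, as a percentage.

n(HCl) = 0.01899 × 0.5642 = 0.01071 mol
Let x = n(Na2CO3), y = n(NaHCO3).
Titrant: 2x + 1y = 0.01071;  mass: 105.99x + 84.01y = 0.6717
Solving, x = 3.682 × 10^-3 mol, y = 3.350 × 10^-3 mol
mass of Na2CO3 = 3.682 × 10^-3 × 105.99 = 0.3903 g
% Na2CO3 = 0.3903 / 0.6717 × 100 = 58.10 %

58.10 %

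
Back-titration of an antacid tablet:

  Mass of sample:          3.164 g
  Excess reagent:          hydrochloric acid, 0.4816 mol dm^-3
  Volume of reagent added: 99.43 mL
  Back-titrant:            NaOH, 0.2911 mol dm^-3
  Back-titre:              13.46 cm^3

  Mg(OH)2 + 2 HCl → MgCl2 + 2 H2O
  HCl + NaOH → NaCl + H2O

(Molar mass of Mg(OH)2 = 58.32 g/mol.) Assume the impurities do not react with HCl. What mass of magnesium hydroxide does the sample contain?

n(HCl) added = 0.09943 × 0.4816 = 0.04789 mol
n(NaOH) used in back-titration = 0.01346 × 0.2911 = 3.918 × 10^-3 mol
n(HCl) left over = 3.918 × 10^-3 mol (1:1 ratio)
n(HCl) consumed by analyte = 0.04789 − 3.918 × 10^-3 = 0.04397 mol
From the 1:2 ratio, n(Mg(OH)2) = 1/2 × 0.04397 = 0.02198 mol
mass of Mg(OH)2 = 0.02198 × 58.32 = 1.282 g

1.282 g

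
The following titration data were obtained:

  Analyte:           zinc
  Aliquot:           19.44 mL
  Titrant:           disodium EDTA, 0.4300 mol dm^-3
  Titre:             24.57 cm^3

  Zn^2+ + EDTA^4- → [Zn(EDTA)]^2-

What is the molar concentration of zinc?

n(EDTA) = 0.02457 L × 0.4300 mol/L = 0.01057 mol
n(Zn2+) = 0.01057 mol (1:1 mole ratio)
[Zn2+] = 0.01057 mol / 0.01944 L = 0.5435 mol/L

0.5435 mol/L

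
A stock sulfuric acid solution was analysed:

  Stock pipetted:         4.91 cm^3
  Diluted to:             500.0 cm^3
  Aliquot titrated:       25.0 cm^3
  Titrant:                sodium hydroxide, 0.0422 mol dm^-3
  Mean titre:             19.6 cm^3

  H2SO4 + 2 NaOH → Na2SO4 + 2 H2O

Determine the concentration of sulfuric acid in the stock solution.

n(NaOH) = 0.0196 × 0.0422 = 8.27 × 10^-4 mol
From the 1:2 ratio, n(H2SO4) in the aliquot = 1/2 × 8.27 × 10^-4 = 4.14 × 10^-4 mol
[H2SO4]_dilute = 4.14 × 10^-4 / 0.0250 = 0.0165 mol/L
Dilution factor = 500.0 / 4.91 = 101.8
[H2SO4]_stock = 0.0165 × 101.8 = 1.68 mol/L

1.68 mol/L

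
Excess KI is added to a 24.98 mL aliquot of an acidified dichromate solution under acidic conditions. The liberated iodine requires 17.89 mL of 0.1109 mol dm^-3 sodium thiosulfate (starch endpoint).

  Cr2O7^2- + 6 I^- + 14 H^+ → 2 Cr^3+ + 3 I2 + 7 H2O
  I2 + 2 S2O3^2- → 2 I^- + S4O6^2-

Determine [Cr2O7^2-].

0.01324 mol/L

n(S2O3^2-) = 0.01789 × 0.1109 = 1.984 × 10^-3 mol
n(I2) = n(S2O3^2-)/2 = 9.920 × 10^-4 mol
From the 1:3 ratio, n(Cr2O7^2-) in the aliquot = 1/3 × 9.920 × 10^-4 = 3.307 × 10^-4 mol
[Cr2O7^2-] = 3.307 × 10^-4 / 0.02498 = 0.01324 mol/L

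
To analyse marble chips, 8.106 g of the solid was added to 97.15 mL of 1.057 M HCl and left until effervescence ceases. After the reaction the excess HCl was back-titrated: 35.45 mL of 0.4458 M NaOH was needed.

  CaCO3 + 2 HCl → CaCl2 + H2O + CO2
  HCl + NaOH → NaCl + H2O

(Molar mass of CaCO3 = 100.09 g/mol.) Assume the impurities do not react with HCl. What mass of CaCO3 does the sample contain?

4.348 g

n(HCl) added = 0.09715 × 1.057 = 0.1027 mol
n(NaOH) used in back-titration = 0.03545 × 0.4458 = 0.01580 mol
n(HCl) left over = 0.01580 mol (1:1 ratio)
n(HCl) consumed by analyte = 0.1027 − 0.01580 = 0.08688 mol
From the 1:2 ratio, n(CaCO3) = 1/2 × 0.08688 = 0.04344 mol
mass of CaCO3 = 0.04344 × 100.09 = 4.348 g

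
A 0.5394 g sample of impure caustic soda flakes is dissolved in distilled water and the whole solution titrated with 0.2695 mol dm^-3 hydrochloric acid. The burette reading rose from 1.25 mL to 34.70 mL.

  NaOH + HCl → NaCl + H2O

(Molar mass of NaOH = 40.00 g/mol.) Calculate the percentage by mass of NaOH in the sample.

66.85 %

n(HCl) = 0.03345 L × 0.2695 mol/L = 9.015 × 10^-3 mol
n(NaOH) = 9.015 × 10^-3 mol (1:1 ratio)
mass of NaOH = 9.015 × 10^-3 × 40.00 g/mol = 0.3606 g
% NaOH = 0.3606 / 0.5394 × 100 = 66.85 %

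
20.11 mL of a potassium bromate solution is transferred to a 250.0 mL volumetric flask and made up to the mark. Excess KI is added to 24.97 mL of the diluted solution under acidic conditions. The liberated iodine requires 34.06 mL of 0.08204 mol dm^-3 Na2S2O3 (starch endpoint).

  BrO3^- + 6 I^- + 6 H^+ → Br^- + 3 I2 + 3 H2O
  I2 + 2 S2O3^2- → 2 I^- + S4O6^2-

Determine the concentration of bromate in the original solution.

0.2319 mol/L

n(S2O3^2-) = 0.03406 × 0.08204 = 2.794 × 10^-3 mol
n(I2) = n(S2O3^2-)/2 = 1.397 × 10^-3 mol
From the 1:3 ratio, n(BrO3^-) in the aliquot = 1/3 × 1.397 × 10^-3 = 4.657 × 10^-4 mol
[BrO3^-]_dilute = 4.657 × 10^-4 / 0.02497 = 0.01865 mol/L
[BrO3^-]_original = 0.01865 × 250.0/20.11 = 0.2319 mol/L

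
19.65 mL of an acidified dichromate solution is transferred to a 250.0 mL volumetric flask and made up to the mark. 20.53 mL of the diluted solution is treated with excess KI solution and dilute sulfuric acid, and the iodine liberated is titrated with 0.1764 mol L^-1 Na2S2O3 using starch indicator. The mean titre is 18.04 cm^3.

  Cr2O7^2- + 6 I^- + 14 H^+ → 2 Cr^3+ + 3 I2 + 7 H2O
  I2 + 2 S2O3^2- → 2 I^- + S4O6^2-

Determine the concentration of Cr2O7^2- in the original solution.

n(S2O3^2-) = 0.01804 × 0.1764 = 3.182 × 10^-3 mol
n(I2) = n(S2O3^2-)/2 = 1.591 × 10^-3 mol
From the 1:3 ratio, n(Cr2O7^2-) in the aliquot = 1/3 × 1.591 × 10^-3 = 5.304 × 10^-4 mol
[Cr2O7^2-]_dilute = 5.304 × 10^-4 / 0.02053 = 0.02583 mol/L
[Cr2O7^2-]_original = 0.02583 × 250.0/19.65 = 0.3287 mol/L

0.3287 mol/L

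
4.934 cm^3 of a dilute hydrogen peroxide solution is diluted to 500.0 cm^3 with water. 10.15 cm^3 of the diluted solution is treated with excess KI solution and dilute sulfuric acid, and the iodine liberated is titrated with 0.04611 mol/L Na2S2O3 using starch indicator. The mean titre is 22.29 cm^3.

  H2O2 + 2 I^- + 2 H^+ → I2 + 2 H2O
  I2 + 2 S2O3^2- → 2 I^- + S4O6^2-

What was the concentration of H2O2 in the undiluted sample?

n(S2O3^2-) = 0.02229 × 0.04611 = 1.028 × 10^-3 mol
n(I2) = n(S2O3^2-)/2 = 5.139 × 10^-4 mol
n(H2O2) in the aliquot = 5.139 × 10^-4 mol (1:1 ratio)
[H2O2]_dilute = 5.139 × 10^-4 / 0.01015 = 0.05063 mol/L
[H2O2]_original = 0.05063 × 500.0/4.934 = 5.131 mol/L

5.131 mol/L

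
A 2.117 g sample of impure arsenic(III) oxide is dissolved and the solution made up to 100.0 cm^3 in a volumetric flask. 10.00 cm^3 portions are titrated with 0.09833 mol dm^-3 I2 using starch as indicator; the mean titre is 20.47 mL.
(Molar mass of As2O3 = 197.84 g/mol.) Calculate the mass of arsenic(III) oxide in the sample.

As2O3 + 2 I2 + 2 H2O → As2O5 + 4 HI
n(I2) per titration = 0.02047 × 0.09833 = 2.013 × 10^-3 mol
From the 1:2 ratio, n(As2O3) in each aliquot = 1/2 × 2.013 × 10^-3 = 1.006 × 10^-3 mol
n(As2O3) in the whole flask = 1.006 × 10^-3 × 100.0/10.00 = 0.01006 mol
mass of As2O3 = 0.01006 × 197.84 = 1.991 g

1.991 g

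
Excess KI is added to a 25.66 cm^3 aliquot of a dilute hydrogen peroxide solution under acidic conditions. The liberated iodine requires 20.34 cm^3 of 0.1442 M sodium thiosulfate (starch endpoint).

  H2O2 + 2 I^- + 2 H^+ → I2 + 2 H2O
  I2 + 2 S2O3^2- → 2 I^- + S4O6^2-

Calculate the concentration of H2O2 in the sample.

0.05715 M

n(S2O3^2-) = 0.02034 × 0.1442 = 2.933 × 10^-3 mol
n(I2) = n(S2O3^2-)/2 = 1.467 × 10^-3 mol
n(H2O2) in the aliquot = 1.467 × 10^-3 mol (1:1 ratio)
[H2O2] = 1.467 × 10^-3 / 0.02566 = 0.05715 mol/L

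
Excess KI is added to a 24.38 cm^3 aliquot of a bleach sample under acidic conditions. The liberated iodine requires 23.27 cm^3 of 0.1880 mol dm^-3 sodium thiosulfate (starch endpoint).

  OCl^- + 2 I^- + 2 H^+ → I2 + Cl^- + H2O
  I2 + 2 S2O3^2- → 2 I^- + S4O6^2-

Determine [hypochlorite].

n(S2O3^2-) = 0.02327 × 0.1880 = 4.375 × 10^-3 mol
n(I2) = n(S2O3^2-)/2 = 2.187 × 10^-3 mol
n(OCl^-) in the aliquot = 2.187 × 10^-3 mol (1:1 ratio)
[OCl^-] = 2.187 × 10^-3 / 0.02438 = 0.08972 mol/L

0.08972 mol/L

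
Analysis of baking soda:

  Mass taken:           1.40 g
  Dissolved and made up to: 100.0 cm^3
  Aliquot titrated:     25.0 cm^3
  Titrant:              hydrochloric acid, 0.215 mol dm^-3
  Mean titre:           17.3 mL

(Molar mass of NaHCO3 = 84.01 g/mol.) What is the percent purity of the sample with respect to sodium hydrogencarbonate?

89.3 %

NaHCO3 + HCl → NaCl + H2O + CO2
n(HCl) per titration = 0.0173 × 0.215 = 3.72 × 10^-3 mol
n(NaHCO3) in each aliquot = 3.72 × 10^-3 mol (1:1 ratio)
n(NaHCO3) in the whole flask = 3.72 × 10^-3 × 100.0/25.0 = 0.0149 mol
mass of NaHCO3 = 0.0149 × 84.01 = 1.25 g
% NaHCO3 = 1.25 / 1.40 × 100 = 89.3 %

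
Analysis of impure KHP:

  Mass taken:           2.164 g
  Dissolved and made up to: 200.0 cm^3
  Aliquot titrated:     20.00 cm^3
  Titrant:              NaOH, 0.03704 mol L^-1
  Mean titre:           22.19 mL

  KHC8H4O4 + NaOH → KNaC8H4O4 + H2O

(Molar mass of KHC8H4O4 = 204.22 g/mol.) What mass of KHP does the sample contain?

1.679 g

n(NaOH) per titration = 0.02219 × 0.03704 = 8.219 × 10^-4 mol
n(KHC8H4O4) in each aliquot = 8.219 × 10^-4 mol (1:1 ratio)
n(KHC8H4O4) in the whole flask = 8.219 × 10^-4 × 200.0/20.00 = 8.219 × 10^-3 mol
mass of KHC8H4O4 = 8.219 × 10^-3 × 204.22 = 1.679 g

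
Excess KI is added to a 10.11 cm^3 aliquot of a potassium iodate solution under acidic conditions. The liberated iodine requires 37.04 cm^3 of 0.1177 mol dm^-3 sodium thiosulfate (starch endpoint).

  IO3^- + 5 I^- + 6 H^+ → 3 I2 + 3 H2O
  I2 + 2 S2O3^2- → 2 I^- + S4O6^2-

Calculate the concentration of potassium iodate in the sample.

0.07187 mol/L

n(S2O3^2-) = 0.03704 × 0.1177 = 4.360 × 10^-3 mol
n(I2) = n(S2O3^2-)/2 = 2.180 × 10^-3 mol
From the 1:3 ratio, n(IO3^-) in the aliquot = 1/3 × 2.180 × 10^-3 = 7.266 × 10^-4 mol
[IO3^-] = 7.266 × 10^-4 / 0.01011 = 0.07187 mol/L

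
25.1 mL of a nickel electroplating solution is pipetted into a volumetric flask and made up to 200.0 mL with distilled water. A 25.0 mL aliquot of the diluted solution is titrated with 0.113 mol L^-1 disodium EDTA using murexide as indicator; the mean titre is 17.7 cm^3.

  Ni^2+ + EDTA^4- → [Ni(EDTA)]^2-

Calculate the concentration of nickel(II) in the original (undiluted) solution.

0.637 mol/L

n(EDTA) = 0.0177 × 0.113 = 2.00 × 10^-3 mol
n(Ni2+) in the aliquot = 2.00 × 10^-3 mol (1:1 ratio)
[Ni2+]_dilute = 2.00 × 10^-3 / 0.0250 = 0.0800 mol/L
Dilution factor = 200.0 / 25.1 = 7.968
[Ni2+]_stock = 0.0800 × 7.968 = 0.637 mol/L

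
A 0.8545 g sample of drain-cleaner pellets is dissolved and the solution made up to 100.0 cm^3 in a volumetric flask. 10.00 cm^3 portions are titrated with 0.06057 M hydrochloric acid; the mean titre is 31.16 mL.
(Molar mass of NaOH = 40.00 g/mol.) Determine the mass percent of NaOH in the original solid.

NaOH + HCl → NaCl + H2O
n(HCl) per titration = 0.03116 × 0.06057 = 1.887 × 10^-3 mol
n(NaOH) in each aliquot = 1.887 × 10^-3 mol (1:1 ratio)
n(NaOH) in the whole flask = 1.887 × 10^-3 × 100.0/10.00 = 0.01887 mol
mass of NaOH = 0.01887 × 40.00 = 0.7549 g
% NaOH = 0.7549 / 0.8545 × 100 = 88.35 %

88.35 %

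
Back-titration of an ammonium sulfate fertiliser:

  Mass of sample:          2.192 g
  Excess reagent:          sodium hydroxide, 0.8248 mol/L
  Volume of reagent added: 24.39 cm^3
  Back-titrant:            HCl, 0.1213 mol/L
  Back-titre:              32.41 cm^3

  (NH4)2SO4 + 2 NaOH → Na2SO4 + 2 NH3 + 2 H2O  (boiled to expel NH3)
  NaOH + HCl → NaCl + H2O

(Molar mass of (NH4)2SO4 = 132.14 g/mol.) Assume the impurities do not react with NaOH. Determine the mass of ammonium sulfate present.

n(NaOH) added = 0.02439 × 0.8248 = 0.02012 mol
n(HCl) used in back-titration = 0.03241 × 0.1213 = 3.931 × 10^-3 mol
n(NaOH) left over = 3.931 × 10^-3 mol (1:1 ratio)
n(NaOH) consumed by analyte = 0.02012 − 3.931 × 10^-3 = 0.01619 mol
From the 1:2 ratio, n((NH4)2SO4) = 1/2 × 0.01619 = 8.093 × 10^-3 mol
mass of (NH4)2SO4 = 8.093 × 10^-3 × 132.14 = 1.069 g

1.069 g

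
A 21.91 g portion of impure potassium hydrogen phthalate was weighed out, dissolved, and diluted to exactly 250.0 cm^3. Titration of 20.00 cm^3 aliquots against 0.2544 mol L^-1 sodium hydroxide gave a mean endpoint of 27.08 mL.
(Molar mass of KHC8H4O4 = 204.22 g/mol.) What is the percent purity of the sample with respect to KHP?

KHC8H4O4 + NaOH → KNaC8H4O4 + H2O
n(NaOH) per titration = 0.02708 × 0.2544 = 6.889 × 10^-3 mol
n(KHC8H4O4) in each aliquot = 6.889 × 10^-3 mol (1:1 ratio)
n(KHC8H4O4) in the whole flask = 6.889 × 10^-3 × 250.0/20.00 = 0.08611 mol
mass of KHC8H4O4 = 0.08611 × 204.22 = 17.59 g
% KHC8H4O4 = 17.59 / 21.91 × 100 = 80.27 %

80.27 %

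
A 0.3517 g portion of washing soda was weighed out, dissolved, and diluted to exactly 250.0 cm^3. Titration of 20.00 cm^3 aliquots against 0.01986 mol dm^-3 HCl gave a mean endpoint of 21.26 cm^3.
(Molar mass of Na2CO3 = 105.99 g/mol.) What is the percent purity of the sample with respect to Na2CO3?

79.53 %

Na2CO3 + 2 HCl → 2 NaCl + H2O + CO2
n(HCl) per titration = 0.02126 × 0.01986 = 4.222 × 10^-4 mol
From the 1:2 ratio, n(Na2CO3) in each aliquot = 1/2 × 4.222 × 10^-4 = 2.111 × 10^-4 mol
n(Na2CO3) in the whole flask = 2.111 × 10^-4 × 250.0/20.00 = 2.639 × 10^-3 mol
mass of Na2CO3 = 2.639 × 10^-3 × 105.99 = 0.2797 g
% Na2CO3 = 0.2797 / 0.3517 × 100 = 79.53 %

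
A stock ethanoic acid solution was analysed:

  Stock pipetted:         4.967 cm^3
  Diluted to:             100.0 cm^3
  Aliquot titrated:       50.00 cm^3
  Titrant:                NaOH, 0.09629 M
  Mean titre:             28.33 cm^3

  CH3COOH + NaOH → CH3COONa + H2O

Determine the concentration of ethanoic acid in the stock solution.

1.098 M

n(NaOH) = 0.02833 × 0.09629 = 2.728 × 10^-3 mol
n(CH3COOH) in the aliquot = 2.728 × 10^-3 mol (1:1 ratio)
[CH3COOH]_dilute = 2.728 × 10^-3 / 0.05000 = 0.05456 mol/L
Dilution factor = 100.0 / 4.967 = 20.13
[CH3COOH]_stock = 0.05456 × 20.13 = 1.098 mol/L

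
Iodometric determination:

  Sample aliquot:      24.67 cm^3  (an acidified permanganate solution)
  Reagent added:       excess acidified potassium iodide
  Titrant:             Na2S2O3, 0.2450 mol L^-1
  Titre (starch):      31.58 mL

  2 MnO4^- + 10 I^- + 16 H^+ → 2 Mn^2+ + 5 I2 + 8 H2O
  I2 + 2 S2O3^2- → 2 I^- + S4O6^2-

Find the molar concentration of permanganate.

n(S2O3^2-) = 0.03158 × 0.2450 = 7.737 × 10^-3 mol
n(I2) = n(S2O3^2-)/2 = 3.869 × 10^-3 mol
From the 2:5 ratio, n(MnO4^-) in the aliquot = 2/5 × 3.869 × 10^-3 = 1.547 × 10^-3 mol
[MnO4^-] = 1.547 × 10^-3 / 0.02467 = 0.06272 mol/L

0.06272 mol/L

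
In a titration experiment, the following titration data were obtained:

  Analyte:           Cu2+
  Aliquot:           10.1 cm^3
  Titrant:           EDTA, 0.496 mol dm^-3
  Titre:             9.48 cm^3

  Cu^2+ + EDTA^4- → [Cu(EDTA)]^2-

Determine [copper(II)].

n(EDTA) = 0.00948 L × 0.496 mol/L = 4.70 × 10^-3 mol
n(Cu2+) = 4.70 × 10^-3 mol (1:1 mole ratio)
[Cu2+] = 4.70 × 10^-3 mol / 0.0101 L = 0.466 mol/L

0.466 mol/L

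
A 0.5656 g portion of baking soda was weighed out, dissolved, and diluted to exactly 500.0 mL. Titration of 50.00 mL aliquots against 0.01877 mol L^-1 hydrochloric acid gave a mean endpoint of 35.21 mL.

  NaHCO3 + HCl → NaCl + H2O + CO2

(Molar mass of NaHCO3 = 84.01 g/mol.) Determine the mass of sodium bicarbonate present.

0.5552 g

n(HCl) per titration = 0.03521 × 0.01877 = 6.609 × 10^-4 mol
n(NaHCO3) in each aliquot = 6.609 × 10^-4 mol (1:1 ratio)
n(NaHCO3) in the whole flask = 6.609 × 10^-4 × 500.0/50.00 = 6.609 × 10^-3 mol
mass of NaHCO3 = 6.609 × 10^-3 × 84.01 = 0.5552 g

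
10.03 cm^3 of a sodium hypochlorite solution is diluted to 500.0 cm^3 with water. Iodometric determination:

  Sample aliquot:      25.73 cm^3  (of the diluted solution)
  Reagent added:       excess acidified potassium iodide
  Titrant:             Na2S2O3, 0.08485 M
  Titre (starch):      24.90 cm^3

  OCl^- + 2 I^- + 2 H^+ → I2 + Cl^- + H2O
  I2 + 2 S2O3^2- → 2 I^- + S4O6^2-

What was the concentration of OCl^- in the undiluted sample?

2.047 M

n(S2O3^2-) = 0.02490 × 0.08485 = 2.113 × 10^-3 mol
n(I2) = n(S2O3^2-)/2 = 1.056 × 10^-3 mol
n(OCl^-) in the aliquot = 1.056 × 10^-3 mol (1:1 ratio)
[OCl^-]_dilute = 1.056 × 10^-3 / 0.02573 = 0.04106 mol/L
[OCl^-]_original = 0.04106 × 500.0/10.03 = 2.047 mol/L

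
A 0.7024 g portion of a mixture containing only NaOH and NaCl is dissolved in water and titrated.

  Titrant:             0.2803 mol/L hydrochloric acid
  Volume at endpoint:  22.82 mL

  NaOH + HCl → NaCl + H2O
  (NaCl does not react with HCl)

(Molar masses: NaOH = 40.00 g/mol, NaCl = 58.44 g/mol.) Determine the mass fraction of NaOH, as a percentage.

n(HCl) = 0.02282 × 0.2803 = 6.396 × 10^-3 mol
Let x = n(NaOH), y = n(NaCl).
Titrant: 1x = 6.396 × 10^-3;  mass: 40.00x + 58.44y = 0.7024
Solving, x = 6.396 × 10^-3 mol, y = 7.641 × 10^-3 mol
mass of NaOH = 6.396 × 10^-3 × 40.00 = 0.2559 g
% NaOH = 0.2559 / 0.7024 × 100 = 36.43 %

36.43 %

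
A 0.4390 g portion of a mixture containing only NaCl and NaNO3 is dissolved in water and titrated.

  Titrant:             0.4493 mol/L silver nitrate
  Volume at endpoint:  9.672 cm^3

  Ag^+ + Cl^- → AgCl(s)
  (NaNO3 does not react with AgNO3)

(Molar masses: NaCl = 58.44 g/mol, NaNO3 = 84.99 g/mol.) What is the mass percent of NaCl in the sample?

n(AgNO3) = 0.009672 × 0.4493 = 4.346 × 10^-3 mol
Let x = n(NaCl), y = n(NaNO3).
Titrant: 1x = 4.346 × 10^-3;  mass: 58.44x + 84.99y = 0.4390
Solving, x = 4.346 × 10^-3 mol, y = 2.177 × 10^-3 mol
mass of NaCl = 4.346 × 10^-3 × 58.44 = 0.2540 g
% NaCl = 0.2540 / 0.4390 × 100 = 57.85 %

57.85 %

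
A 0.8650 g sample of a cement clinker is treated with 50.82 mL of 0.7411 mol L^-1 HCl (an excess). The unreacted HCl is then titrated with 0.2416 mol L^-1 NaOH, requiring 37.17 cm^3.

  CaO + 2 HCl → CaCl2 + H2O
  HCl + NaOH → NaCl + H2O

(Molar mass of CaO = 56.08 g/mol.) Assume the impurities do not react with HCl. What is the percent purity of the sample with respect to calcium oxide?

92.98 %

n(HCl) added = 0.05082 × 0.7411 = 0.03766 mol
n(NaOH) used in back-titration = 0.03717 × 0.2416 = 8.980 × 10^-3 mol
n(HCl) left over = 8.980 × 10^-3 mol (1:1 ratio)
n(HCl) consumed by analyte = 0.03766 − 8.980 × 10^-3 = 0.02868 mol
From the 1:2 ratio, n(CaO) = 1/2 × 0.02868 = 0.01434 mol
mass of CaO = 0.01434 × 56.08 = 0.8043 g
% CaO = 0.8043 / 0.8650 × 100 = 92.98 %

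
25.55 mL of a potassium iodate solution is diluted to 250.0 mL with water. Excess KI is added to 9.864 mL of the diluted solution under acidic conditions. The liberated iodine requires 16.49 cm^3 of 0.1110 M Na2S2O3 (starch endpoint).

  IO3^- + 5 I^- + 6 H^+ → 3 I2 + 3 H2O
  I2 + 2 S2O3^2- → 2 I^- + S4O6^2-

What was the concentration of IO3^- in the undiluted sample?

0.3026 M

n(S2O3^2-) = 0.01649 × 0.1110 = 1.830 × 10^-3 mol
n(I2) = n(S2O3^2-)/2 = 9.152 × 10^-4 mol
From the 1:3 ratio, n(IO3^-) in the aliquot = 1/3 × 9.152 × 10^-4 = 3.051 × 10^-4 mol
[IO3^-]_dilute = 3.051 × 10^-4 / 0.009864 = 0.03093 mol/L
[IO3^-]_original = 0.03093 × 250.0/25.55 = 0.3026 mol/L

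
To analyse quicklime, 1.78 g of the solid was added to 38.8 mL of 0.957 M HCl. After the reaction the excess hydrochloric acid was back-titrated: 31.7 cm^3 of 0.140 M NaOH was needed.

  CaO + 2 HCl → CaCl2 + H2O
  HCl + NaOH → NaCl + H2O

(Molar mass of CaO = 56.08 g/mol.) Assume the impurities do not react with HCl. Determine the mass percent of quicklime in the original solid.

51.5 %

n(HCl) added = 0.0388 × 0.957 = 0.0371 mol
n(NaOH) used in back-titration = 0.0317 × 0.140 = 4.44 × 10^-3 mol
n(HCl) left over = 4.44 × 10^-3 mol (1:1 ratio)
n(HCl) consumed by analyte = 0.0371 − 4.44 × 10^-3 = 0.0327 mol
From the 1:2 ratio, n(CaO) = 1/2 × 0.0327 = 0.0163 mol
mass of CaO = 0.0163 × 56.08 = 0.917 g
% CaO = 0.917 / 1.78 × 100 = 51.5 %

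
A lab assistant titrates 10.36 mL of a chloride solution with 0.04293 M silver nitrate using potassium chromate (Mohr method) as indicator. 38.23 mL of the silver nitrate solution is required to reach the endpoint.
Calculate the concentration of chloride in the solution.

0.1584 M

Ag^+ + Cl^- → AgCl(s)
n(AgNO3) = 0.03823 L × 0.04293 mol/L = 1.641 × 10^-3 mol
n(Cl-) = 1.641 × 10^-3 mol (1:1 mole ratio)
[Cl-] = 1.641 × 10^-3 mol / 0.01036 L = 0.1584 mol/L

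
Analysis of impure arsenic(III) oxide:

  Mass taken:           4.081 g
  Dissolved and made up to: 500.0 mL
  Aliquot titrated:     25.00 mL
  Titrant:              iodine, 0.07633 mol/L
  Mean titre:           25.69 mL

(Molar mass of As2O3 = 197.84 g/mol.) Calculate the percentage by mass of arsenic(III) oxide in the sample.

As2O3 + 2 I2 + 2 H2O → As2O5 + 4 HI
n(I2) per titration = 0.02569 × 0.07633 = 1.961 × 10^-3 mol
From the 1:2 ratio, n(As2O3) in each aliquot = 1/2 × 1.961 × 10^-3 = 9.805 × 10^-4 mol
n(As2O3) in the whole flask = 9.805 × 10^-4 × 500.0/25.00 = 0.01961 mol
mass of As2O3 = 0.01961 × 197.84 = 3.879 g
% As2O3 = 3.879 / 4.081 × 100 = 95.06 %

95.06 %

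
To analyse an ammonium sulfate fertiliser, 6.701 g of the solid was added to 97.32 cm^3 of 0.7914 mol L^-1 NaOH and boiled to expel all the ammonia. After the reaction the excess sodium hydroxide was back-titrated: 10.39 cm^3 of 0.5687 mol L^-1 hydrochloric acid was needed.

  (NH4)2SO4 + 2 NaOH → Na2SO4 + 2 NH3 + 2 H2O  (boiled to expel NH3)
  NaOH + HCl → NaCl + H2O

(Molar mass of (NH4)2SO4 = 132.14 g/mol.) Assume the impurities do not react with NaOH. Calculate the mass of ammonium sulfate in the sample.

4.698 g

n(NaOH) added = 0.09732 × 0.7914 = 0.07702 mol
n(HCl) used in back-titration = 0.01039 × 0.5687 = 5.909 × 10^-3 mol
n(NaOH) left over = 5.909 × 10^-3 mol (1:1 ratio)
n(NaOH) consumed by analyte = 0.07702 − 5.909 × 10^-3 = 0.07111 mol
From the 1:2 ratio, n((NH4)2SO4) = 1/2 × 0.07111 = 0.03556 mol
mass of (NH4)2SO4 = 0.03556 × 132.14 = 4.698 g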